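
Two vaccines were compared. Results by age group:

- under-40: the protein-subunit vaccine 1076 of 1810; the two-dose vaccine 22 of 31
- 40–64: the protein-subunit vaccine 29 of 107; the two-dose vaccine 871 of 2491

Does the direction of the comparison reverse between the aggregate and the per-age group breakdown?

Yes

Under-40: the protein-subunit vaccine 1076/1810 = 59.4%, the two-dose vaccine 22/31 = 71.0% → the two-dose vaccine
40–64: the protein-subunit vaccine 29/107 = 27.1%, the two-dose vaccine 871/2491 = 35.0% → the two-dose vaccine
Overall: the protein-subunit vaccine 1105/1917 = 57.6%, the two-dose vaccine 893/2522 = 35.4% → the protein-subunit vaccine
The two-dose vaccine wins each age group but the protein-subunit vaccine wins overall — the comparison reverses. The two-dose vaccine's recipients skew toward 40–64, which has a lower base rate.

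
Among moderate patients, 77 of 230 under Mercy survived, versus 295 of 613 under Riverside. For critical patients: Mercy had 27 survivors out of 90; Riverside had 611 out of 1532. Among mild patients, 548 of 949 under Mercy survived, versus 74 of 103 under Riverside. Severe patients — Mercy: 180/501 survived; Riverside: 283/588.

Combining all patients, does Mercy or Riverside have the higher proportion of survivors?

Moderate: Mercy 77/230 = 33.5%, Riverside 295/613 = 48.1% → Riverside
Critical: Mercy 27/90 = 30.0%, Riverside 611/1532 = 39.9% → Riverside
Mild: Mercy 548/949 = 57.7%, Riverside 74/103 = 71.8% → Riverside
Severe: Mercy 180/501 = 35.9%, Riverside 283/588 = 48.1% → Riverside
Overall: Mercy 832/1770 = 47.0%, Riverside 1263/2836 = 44.5% → Mercy
(Riverside wins every case group but Mercy wins overall — Riverside's patients skew toward the low-rate critical group.)

Mercy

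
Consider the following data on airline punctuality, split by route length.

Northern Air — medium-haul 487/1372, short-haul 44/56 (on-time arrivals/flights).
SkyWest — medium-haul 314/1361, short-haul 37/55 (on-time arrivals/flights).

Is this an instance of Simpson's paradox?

No

Medium-haul: Northern Air 487/1372 = 35.5%, SkyWest 314/1361 = 23.1% → Northern Air
Short-haul: Northern Air 44/56 = 78.6%, SkyWest 37/55 = 67.3% → Northern Air
Overall: Northern Air 531/1428 = 37.2%, SkyWest 351/1416 = 24.8% → Northern Air
Northern Air wins overall and in every route group — no reversal.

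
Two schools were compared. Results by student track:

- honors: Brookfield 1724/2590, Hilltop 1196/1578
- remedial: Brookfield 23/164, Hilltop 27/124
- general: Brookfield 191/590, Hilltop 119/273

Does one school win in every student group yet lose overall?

Honors: Brookfield 1724/2590 = 66.6%, Hilltop 1196/1578 = 75.8% → Hilltop
Remedial: Brookfield 23/164 = 14.0%, Hilltop 27/124 = 21.8% → Hilltop
General: Brookfield 191/590 = 32.4%, Hilltop 119/273 = 43.6% → Hilltop
Overall: Brookfield 1938/3344 = 58.0%, Hilltop 1342/1975 = 67.9% → Hilltop
Hilltop wins overall and in every student group — no reversal.

No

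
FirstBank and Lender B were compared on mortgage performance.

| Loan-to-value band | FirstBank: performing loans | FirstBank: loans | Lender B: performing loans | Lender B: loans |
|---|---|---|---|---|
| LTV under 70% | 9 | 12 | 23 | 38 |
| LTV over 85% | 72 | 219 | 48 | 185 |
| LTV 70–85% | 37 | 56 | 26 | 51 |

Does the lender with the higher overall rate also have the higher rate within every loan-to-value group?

Yes

LTV under 70%: FirstBank 9/12 = 75.0%, Lender B 23/38 = 60.5% → FirstBank
LTV over 85%: FirstBank 72/219 = 32.9%, Lender B 48/185 = 25.9% → FirstBank
LTV 70–85%: FirstBank 37/56 = 66.1%, Lender B 26/51 = 51.0% → FirstBank
Overall: FirstBank 118/287 = 41.1%, Lender B 97/274 = 35.4% → FirstBank
FirstBank wins overall and in every loan-to-value group — no reversal.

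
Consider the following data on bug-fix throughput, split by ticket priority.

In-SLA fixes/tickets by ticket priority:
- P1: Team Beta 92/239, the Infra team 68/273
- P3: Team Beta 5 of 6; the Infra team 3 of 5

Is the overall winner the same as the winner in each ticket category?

Yes

P1: Team Beta 92/239 = 38.5%, the Infra team 68/273 = 24.9% → Team Beta
P3: Team Beta 5/6 = 83.3%, the Infra team 3/5 = 60.0% → Team Beta
Overall: Team Beta 97/245 = 39.6%, the Infra team 71/278 = 25.5% → Team Beta
Team Beta wins overall and in every ticket group — no reversal.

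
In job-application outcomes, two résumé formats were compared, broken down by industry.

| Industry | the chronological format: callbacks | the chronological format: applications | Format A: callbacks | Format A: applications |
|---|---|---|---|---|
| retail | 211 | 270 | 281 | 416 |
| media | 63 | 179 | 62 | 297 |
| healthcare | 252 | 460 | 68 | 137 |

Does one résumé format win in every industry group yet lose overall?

No

Retail: the chronological format 211/270 = 78.1%, Format A 281/416 = 67.5% → the chronological format
Media: the chronological format 63/179 = 35.2%, Format A 62/297 = 20.9% → the chronological format
Healthcare: the chronological format 252/460 = 54.8%, Format A 68/137 = 49.6% → the chronological format
Overall: the chronological format 526/909 = 57.9%, Format A 411/850 = 48.4% → the chronological format
The chronological format wins overall and in every industry group — no reversal.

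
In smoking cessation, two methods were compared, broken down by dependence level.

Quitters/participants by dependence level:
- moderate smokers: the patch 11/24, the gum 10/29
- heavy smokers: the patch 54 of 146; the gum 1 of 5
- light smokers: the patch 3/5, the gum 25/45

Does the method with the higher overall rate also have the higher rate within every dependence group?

Moderate smokers: the patch 11/24 = 45.8%, the gum 10/29 = 34.5% → the patch
Heavy smokers: the patch 54/146 = 37.0%, the gum 1/5 = 20.0% → the patch
Light smokers: the patch 3/5 = 60.0%, the gum 25/45 = 55.6% → the patch
Overall: the patch 68/175 = 38.9%, the gum 36/79 = 45.6% → the gum
The patch wins each dependence group but the gum wins overall — the comparison reverses. The patch's participants skew toward heavy smokers, which has a lower base rate.

No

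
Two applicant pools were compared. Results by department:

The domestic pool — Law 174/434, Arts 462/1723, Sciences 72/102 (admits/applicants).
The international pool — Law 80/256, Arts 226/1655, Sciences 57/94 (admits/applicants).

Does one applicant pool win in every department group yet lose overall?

No

Law: the domestic pool 174/434 = 40.1%, the international pool 80/256 = 31.2% → the domestic pool
Arts: the domestic pool 462/1723 = 26.8%, the international pool 226/1655 = 13.7% → the domestic pool
Sciences: the domestic pool 72/102 = 70.6%, the international pool 57/94 = 60.6% → the domestic pool
Overall: the domestic pool 708/2259 = 31.3%, the international pool 363/2005 = 18.1% → the domestic pool
The domestic pool wins overall and in every department group — no reversal.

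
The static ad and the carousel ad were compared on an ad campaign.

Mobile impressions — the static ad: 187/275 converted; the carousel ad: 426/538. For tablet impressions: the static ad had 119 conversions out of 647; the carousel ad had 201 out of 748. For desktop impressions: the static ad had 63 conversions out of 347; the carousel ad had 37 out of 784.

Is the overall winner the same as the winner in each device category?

Mobile: the static ad 187/275 = 68.0%, the carousel ad 426/538 = 79.2% → the carousel ad
Tablet: the static ad 119/647 = 18.4%, the carousel ad 201/748 = 26.9% → the carousel ad
Desktop: the static ad 63/347 = 18.2%, the carousel ad 37/784 = 4.7% → the static ad
Overall: the static ad 369/1269 = 29.1%, the carousel ad 664/2070 = 32.1% → the carousel ad
Neither sweeps: the static ad wins 1 of 3 groups, the carousel ad wins 2. The carousel ad wins overall but not every group — no Simpson reversal.

No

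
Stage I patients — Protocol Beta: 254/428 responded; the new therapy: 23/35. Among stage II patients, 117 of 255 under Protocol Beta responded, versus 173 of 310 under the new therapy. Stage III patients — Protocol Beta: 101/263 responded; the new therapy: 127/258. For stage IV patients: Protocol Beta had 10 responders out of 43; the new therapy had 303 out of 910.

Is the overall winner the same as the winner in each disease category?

No

Stage I: Protocol Beta 254/428 = 59.3%, the new therapy 23/35 = 65.7% → the new therapy
Stage II: Protocol Beta 117/255 = 45.9%, the new therapy 173/310 = 55.8% → the new therapy
Stage III: Protocol Beta 101/263 = 38.4%, the new therapy 127/258 = 49.2% → the new therapy
Stage IV: Protocol Beta 10/43 = 23.3%, the new therapy 303/910 = 33.3% → the new therapy
Overall: Protocol Beta 482/989 = 48.7%, the new therapy 626/1513 = 41.4% → Protocol Beta
The new therapy wins each disease group but Protocol Beta wins overall — the comparison reverses. The new therapy's patients skew toward stage IV, which has a lower base rate.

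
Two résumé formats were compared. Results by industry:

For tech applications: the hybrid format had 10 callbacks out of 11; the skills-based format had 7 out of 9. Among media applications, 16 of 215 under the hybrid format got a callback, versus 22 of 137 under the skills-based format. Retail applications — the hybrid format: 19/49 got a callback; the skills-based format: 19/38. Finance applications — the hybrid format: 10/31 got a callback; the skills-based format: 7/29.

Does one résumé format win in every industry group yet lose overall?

No

Tech: the hybrid format 10/11 = 90.9%, the skills-based format 7/9 = 77.8% → the hybrid format
Media: the hybrid format 16/215 = 7.4%, the skills-based format 22/137 = 16.1% → the skills-based format
Retail: the hybrid format 19/49 = 38.8%, the skills-based format 19/38 = 50.0% → the skills-based format
Finance: the hybrid format 10/31 = 32.3%, the skills-based format 7/29 = 24.1% → the hybrid format
Overall: the hybrid format 55/306 = 18.0%, the skills-based format 55/213 = 25.8% → the skills-based format
Neither sweeps: the hybrid format wins 2 of 4 groups, the skills-based format wins 2. The skills-based format wins overall but not every group — no Simpson reversal.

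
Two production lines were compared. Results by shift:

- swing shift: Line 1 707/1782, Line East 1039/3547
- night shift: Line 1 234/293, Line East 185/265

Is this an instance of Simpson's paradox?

No

Swing shift: Line 1 707/1782 = 39.7%, Line East 1039/3547 = 29.3% → Line 1
Night shift: Line 1 234/293 = 79.9%, Line East 185/265 = 69.8% → Line 1
Overall: Line 1 941/2075 = 45.3%, Line East 1224/3812 = 32.1% → Line 1
Line 1 wins overall and in every shift group — no reversal.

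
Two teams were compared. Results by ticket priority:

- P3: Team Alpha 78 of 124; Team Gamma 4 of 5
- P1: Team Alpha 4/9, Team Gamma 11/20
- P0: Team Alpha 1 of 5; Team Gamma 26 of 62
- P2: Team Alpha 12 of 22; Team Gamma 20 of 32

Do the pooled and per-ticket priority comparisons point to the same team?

P3: Team Alpha 78/124 = 62.9%, Team Gamma 4/5 = 80.0% → Team Gamma
P1: Team Alpha 4/9 = 44.4%, Team Gamma 11/20 = 55.0% → Team Gamma
P0: Team Alpha 1/5 = 20.0%, Team Gamma 26/62 = 41.9% → Team Gamma
P2: Team Alpha 12/22 = 54.5%, Team Gamma 20/32 = 62.5% → Team Gamma
Overall: Team Alpha 95/160 = 59.4%, Team Gamma 61/119 = 51.3% → Team Alpha
Team Gamma wins each ticket group but Team Alpha wins overall — the comparison reverses. Team Gamma's tickets skew toward P0, which has a lower base rate.

No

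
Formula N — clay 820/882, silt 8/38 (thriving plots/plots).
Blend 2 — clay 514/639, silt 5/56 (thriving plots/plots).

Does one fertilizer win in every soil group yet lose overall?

No

Clay: Formula N 820/882 = 93.0%, Blend 2 514/639 = 80.4% → Formula N
Silt: Formula N 8/38 = 21.1%, Blend 2 5/56 = 8.9% → Formula N
Overall: Formula N 828/920 = 90.0%, Blend 2 519/695 = 74.7% → Formula N
Formula N wins overall and in every soil group — no reversal.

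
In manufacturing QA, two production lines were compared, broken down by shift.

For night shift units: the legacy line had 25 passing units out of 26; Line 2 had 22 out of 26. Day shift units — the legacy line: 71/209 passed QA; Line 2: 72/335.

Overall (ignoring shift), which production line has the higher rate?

the legacy line

Night shift: the legacy line 25/26 = 96.2%, Line 2 22/26 = 84.6% → the legacy line
Day shift: the legacy line 71/209 = 34.0%, Line 2 72/335 = 21.5% → the legacy line
Overall: the legacy line 96/235 = 40.9%, Line 2 94/361 = 26.0% → the legacy line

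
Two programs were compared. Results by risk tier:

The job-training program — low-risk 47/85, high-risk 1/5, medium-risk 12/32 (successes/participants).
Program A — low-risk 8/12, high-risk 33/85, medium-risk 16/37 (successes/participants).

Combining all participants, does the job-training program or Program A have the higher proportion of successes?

Low-risk: the job-training program 47/85 = 55.3%, Program A 8/12 = 66.7% → Program A
High-risk: the job-training program 1/5 = 20.0%, Program A 33/85 = 38.8% → Program A
Medium-risk: the job-training program 12/32 = 37.5%, Program A 16/37 = 43.2% → Program A
Overall: the job-training program 60/122 = 49.2%, Program A 57/134 = 42.5% → the job-training program
(Program A wins every risk group but the job-training program wins overall — Program A's participants skew toward the low-rate high-risk group.)

the job-training program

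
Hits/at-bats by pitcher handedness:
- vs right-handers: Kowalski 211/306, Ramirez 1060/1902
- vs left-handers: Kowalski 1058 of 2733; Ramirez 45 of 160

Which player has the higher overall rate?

Ramirez

Vs right-handers: Kowalski 211/306 = 69.0%, Ramirez 1060/1902 = 55.7% → Kowalski
Vs left-handers: Kowalski 1058/2733 = 38.7%, Ramirez 45/160 = 28.1% → Kowalski
Overall: Kowalski 1269/3039 = 41.8%, Ramirez 1105/2062 = 53.6% → Ramirez
(Kowalski wins every pitcher group but Ramirez wins overall — Kowalski's at-bats skew toward the low-rate vs left-handers group.)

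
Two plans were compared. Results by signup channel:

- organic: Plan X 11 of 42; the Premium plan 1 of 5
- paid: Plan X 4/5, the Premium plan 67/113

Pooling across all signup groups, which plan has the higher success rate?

the Premium plan

Organic: Plan X 11/42 = 26.2%, the Premium plan 1/5 = 20.0% → Plan X
Paid: Plan X 4/5 = 80.0%, the Premium plan 67/113 = 59.3% → Plan X
Overall: Plan X 15/47 = 31.9%, the Premium plan 68/118 = 57.6% → the Premium plan
(Plan X wins every signup group but the Premium plan wins overall — Plan X's customers skew toward the low-rate organic group.)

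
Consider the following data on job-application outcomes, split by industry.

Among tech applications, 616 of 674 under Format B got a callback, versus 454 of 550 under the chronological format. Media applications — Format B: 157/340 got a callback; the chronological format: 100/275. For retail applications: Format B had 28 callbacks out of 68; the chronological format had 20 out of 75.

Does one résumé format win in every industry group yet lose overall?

No

Tech: Format B 616/674 = 91.4%, the chronological format 454/550 = 82.5% → Format B
Media: Format B 157/340 = 46.2%, the chronological format 100/275 = 36.4% → Format B
Retail: Format B 28/68 = 41.2%, the chronological format 20/75 = 26.7% → Format B
Overall: Format B 801/1082 = 74.0%, the chronological format 574/900 = 63.8% → Format B
Format B wins overall and in every industry group — no reversal.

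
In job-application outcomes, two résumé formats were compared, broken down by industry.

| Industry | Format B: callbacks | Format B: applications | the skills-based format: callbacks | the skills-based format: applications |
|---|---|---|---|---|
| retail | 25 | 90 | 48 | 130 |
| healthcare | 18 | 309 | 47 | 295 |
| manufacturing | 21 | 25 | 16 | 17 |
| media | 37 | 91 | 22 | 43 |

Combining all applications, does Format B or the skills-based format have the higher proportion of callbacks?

Retail: Format B 25/90 = 27.8%, the skills-based format 48/130 = 36.9% → the skills-based format
Healthcare: Format B 18/309 = 5.8%, the skills-based format 47/295 = 15.9% → the skills-based format
Manufacturing: Format B 21/25 = 84.0%, the skills-based format 16/17 = 94.1% → the skills-based format
Media: Format B 37/91 = 40.7%, the skills-based format 22/43 = 51.2% → the skills-based format
Overall: Format B 101/515 = 19.6%, the skills-based format 133/485 = 27.4% → the skills-based format

the skills-based format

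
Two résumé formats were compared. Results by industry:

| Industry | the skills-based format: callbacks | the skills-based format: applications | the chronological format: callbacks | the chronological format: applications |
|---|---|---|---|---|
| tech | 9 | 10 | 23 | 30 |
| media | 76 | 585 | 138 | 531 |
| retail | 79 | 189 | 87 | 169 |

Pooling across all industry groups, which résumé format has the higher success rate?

Tech: the skills-based format 9/10 = 90.0%, the chronological format 23/30 = 76.7% → the skills-based format
Media: the skills-based format 76/585 = 13.0%, the chronological format 138/531 = 26.0% → the chronological format
Retail: the skills-based format 79/189 = 41.8%, the chronological format 87/169 = 51.5% → the chronological format
Overall: the skills-based format 164/784 = 20.9%, the chronological format 248/730 = 34.0% → the chronological format
(Neither sweeps every industry group, but the chronological format has the higher pooled rate.)

the chronological format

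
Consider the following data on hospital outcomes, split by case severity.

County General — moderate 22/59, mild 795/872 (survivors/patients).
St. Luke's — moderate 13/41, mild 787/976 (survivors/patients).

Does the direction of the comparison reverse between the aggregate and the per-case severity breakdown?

No

Moderate: County General 22/59 = 37.3%, St. Luke's 13/41 = 31.7% → County General
Mild: County General 795/872 = 91.2%, St. Luke's 787/976 = 80.6% → County General
Overall: County General 817/931 = 87.8%, St. Luke's 800/1017 = 78.7% → County General
County General wins overall and in every case group — no reversal.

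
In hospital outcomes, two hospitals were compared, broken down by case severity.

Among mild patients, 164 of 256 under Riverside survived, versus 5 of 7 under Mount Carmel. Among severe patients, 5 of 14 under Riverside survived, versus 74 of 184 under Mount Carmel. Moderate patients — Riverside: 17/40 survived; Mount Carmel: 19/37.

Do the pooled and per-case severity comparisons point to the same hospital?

Mild: Riverside 164/256 = 64.1%, Mount Carmel 5/7 = 71.4% → Mount Carmel
Severe: Riverside 5/14 = 35.7%, Mount Carmel 74/184 = 40.2% → Mount Carmel
Moderate: Riverside 17/40 = 42.5%, Mount Carmel 19/37 = 51.4% → Mount Carmel
Overall: Riverside 186/310 = 60.0%, Mount Carmel 98/228 = 43.0% → Riverside
Mount Carmel wins each case group but Riverside wins overall — the comparison reverses. Mount Carmel's patients skew toward severe, which has a lower base rate.

No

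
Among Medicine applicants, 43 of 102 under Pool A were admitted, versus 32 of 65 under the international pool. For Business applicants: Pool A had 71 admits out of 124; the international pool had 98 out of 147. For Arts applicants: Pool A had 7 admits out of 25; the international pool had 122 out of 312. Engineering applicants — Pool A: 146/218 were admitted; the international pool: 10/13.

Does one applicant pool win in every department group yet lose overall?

Yes

Medicine: Pool A 43/102 = 42.2%, the international pool 32/65 = 49.2% → the international pool
Business: Pool A 71/124 = 57.3%, the international pool 98/147 = 66.7% → the international pool
Arts: Pool A 7/25 = 28.0%, the international pool 122/312 = 39.1% → the international pool
Engineering: Pool A 146/218 = 67.0%, the international pool 10/13 = 76.9% → the international pool
Overall: Pool A 267/469 = 56.9%, the international pool 262/537 = 48.8% → Pool A
The international pool wins each department group but Pool A wins overall — the comparison reverses. The international pool's applicants skew toward Arts, which has a lower base rate.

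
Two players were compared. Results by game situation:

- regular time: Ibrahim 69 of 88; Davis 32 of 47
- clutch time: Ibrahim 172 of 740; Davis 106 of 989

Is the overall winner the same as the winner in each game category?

Regular time: Ibrahim 69/88 = 78.4%, Davis 32/47 = 68.1% → Ibrahim
Clutch time: Ibrahim 172/740 = 23.2%, Davis 106/989 = 10.7% → Ibrahim
Overall: Ibrahim 241/828 = 29.1%, Davis 138/1036 = 13.3% → Ibrahim
Ibrahim wins overall and in every game group — no reversal.

Yes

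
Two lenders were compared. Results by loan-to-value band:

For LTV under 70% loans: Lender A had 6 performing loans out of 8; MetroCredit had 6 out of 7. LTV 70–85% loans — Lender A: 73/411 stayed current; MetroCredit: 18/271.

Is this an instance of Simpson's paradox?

LTV under 70%: Lender A 6/8 = 75.0%, MetroCredit 6/7 = 85.7% → MetroCredit
LTV 70–85%: Lender A 73/411 = 17.8%, MetroCredit 18/271 = 6.6% → Lender A
Overall: Lender A 79/419 = 18.9%, MetroCredit 24/278 = 8.6% → Lender A
Neither sweeps: Lender A wins 1 of 2 groups, MetroCredit wins 1. Lender A wins overall but not every group — no Simpson reversal.

No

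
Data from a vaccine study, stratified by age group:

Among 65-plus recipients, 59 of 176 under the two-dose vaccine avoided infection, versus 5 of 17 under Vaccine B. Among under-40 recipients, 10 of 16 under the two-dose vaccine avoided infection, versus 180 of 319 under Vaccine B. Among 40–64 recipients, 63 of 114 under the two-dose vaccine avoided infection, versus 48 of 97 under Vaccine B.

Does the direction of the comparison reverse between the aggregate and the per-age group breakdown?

Yes

65-plus: the two-dose vaccine 59/176 = 33.5%, Vaccine B 5/17 = 29.4% → the two-dose vaccine
Under-40: the two-dose vaccine 10/16 = 62.5%, Vaccine B 180/319 = 56.4% → the two-dose vaccine
40–64: the two-dose vaccine 63/114 = 55.3%, Vaccine B 48/97 = 49.5% → the two-dose vaccine
Overall: the two-dose vaccine 132/306 = 43.1%, Vaccine B 233/433 = 53.8% → Vaccine B
The two-dose vaccine wins each age group but Vaccine B wins overall — the comparison reverses. The two-dose vaccine's recipients skew toward 65-plus, which has a lower base rate.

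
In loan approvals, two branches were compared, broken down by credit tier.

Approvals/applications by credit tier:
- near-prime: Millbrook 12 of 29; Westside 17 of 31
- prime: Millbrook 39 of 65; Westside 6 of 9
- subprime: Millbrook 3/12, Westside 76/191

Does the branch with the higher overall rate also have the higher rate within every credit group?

Near-prime: Millbrook 12/29 = 41.4%, Westside 17/31 = 54.8% → Westside
Prime: Millbrook 39/65 = 60.0%, Westside 6/9 = 66.7% → Westside
Subprime: Millbrook 3/12 = 25.0%, Westside 76/191 = 39.8% → Westside
Overall: Millbrook 54/106 = 50.9%, Westside 99/231 = 42.9% → Millbrook
Westside wins each credit group but Millbrook wins overall — the comparison reverses. Westside's applications skew toward subprime, which has a lower base rate.

No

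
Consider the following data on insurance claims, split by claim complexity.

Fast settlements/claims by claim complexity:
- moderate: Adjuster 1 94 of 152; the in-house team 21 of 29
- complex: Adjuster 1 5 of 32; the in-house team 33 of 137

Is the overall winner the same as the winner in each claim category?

No

Moderate: Adjuster 1 94/152 = 61.8%, the in-house team 21/29 = 72.4% → the in-house team
Complex: Adjuster 1 5/32 = 15.6%, the in-house team 33/137 = 24.1% → the in-house team
Overall: Adjuster 1 99/184 = 53.8%, the in-house team 54/166 = 32.5% → Adjuster 1
The in-house team wins each claim group but Adjuster 1 wins overall — the comparison reverses. The in-house team's claims skew toward complex, which has a lower base rate.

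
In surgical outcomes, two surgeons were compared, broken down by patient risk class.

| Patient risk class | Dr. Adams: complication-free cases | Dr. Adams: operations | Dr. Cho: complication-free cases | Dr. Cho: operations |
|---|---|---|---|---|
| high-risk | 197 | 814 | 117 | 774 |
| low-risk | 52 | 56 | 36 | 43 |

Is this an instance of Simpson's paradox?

High-risk: Dr. Adams 197/814 = 24.2%, Dr. Cho 117/774 = 15.1% → Dr. Adams
Low-risk: Dr. Adams 52/56 = 92.9%, Dr. Cho 36/43 = 83.7% → Dr. Adams
Overall: Dr. Adams 249/870 = 28.6%, Dr. Cho 153/817 = 18.7% → Dr. Adams
Dr. Adams wins overall and in every patient risk group — no reversal.

No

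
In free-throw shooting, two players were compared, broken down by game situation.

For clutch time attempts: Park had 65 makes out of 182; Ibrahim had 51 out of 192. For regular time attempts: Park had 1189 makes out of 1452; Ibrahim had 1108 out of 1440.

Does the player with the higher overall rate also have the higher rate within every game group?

Yes

Clutch time: Park 65/182 = 35.7%, Ibrahim 51/192 = 26.6% → Park
Regular time: Park 1189/1452 = 81.9%, Ibrahim 1108/1440 = 76.9% → Park
Overall: Park 1254/1634 = 76.7%, Ibrahim 1159/1632 = 71.0% → Park
Park wins overall and in every game group — no reversal.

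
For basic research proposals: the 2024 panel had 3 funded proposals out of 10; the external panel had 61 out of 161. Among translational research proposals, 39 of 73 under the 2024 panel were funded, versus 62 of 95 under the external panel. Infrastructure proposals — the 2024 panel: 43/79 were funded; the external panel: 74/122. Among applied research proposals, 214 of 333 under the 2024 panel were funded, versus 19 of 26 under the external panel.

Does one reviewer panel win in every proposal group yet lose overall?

Yes

Basic research: the 2024 panel 3/10 = 30.0%, the external panel 61/161 = 37.9% → the external panel
Translational research: the 2024 panel 39/73 = 53.4%, the external panel 62/95 = 65.3% → the external panel
Infrastructure: the 2024 panel 43/79 = 54.4%, the external panel 74/122 = 60.7% → the external panel
Applied research: the 2024 panel 214/333 = 64.3%, the external panel 19/26 = 73.1% → the external panel
Overall: the 2024 panel 299/495 = 60.4%, the external panel 216/404 = 53.5% → the 2024 panel
The external panel wins each proposal group but the 2024 panel wins overall — the comparison reverses. The external panel's proposals skew toward basic research, which has a lower base rate.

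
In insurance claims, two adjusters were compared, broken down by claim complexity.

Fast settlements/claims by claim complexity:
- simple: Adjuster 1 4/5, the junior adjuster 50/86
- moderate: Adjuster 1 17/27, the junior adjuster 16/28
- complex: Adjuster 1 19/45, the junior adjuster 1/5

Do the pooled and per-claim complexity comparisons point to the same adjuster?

Simple: Adjuster 1 4/5 = 80.0%, the junior adjuster 50/86 = 58.1% → Adjuster 1
Moderate: Adjuster 1 17/27 = 63.0%, the junior adjuster 16/28 = 57.1% → Adjuster 1
Complex: Adjuster 1 19/45 = 42.2%, the junior adjuster 1/5 = 20.0% → Adjuster 1
Overall: Adjuster 1 40/77 = 51.9%, the junior adjuster 67/119 = 56.3% → the junior adjuster
Adjuster 1 wins each claim group but the junior adjuster wins overall — the comparison reverses. Adjuster 1's claims skew toward complex, which has a lower base rate.

No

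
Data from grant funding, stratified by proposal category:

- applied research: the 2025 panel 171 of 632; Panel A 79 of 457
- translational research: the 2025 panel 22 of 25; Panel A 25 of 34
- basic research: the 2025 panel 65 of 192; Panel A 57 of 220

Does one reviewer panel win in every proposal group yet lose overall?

No

Applied research: the 2025 panel 171/632 = 27.1%, Panel A 79/457 = 17.3% → the 2025 panel
Translational research: the 2025 panel 22/25 = 88.0%, Panel A 25/34 = 73.5% → the 2025 panel
Basic research: the 2025 panel 65/192 = 33.9%, Panel A 57/220 = 25.9% → the 2025 panel
Overall: the 2025 panel 258/849 = 30.4%, Panel A 161/711 = 22.6% → the 2025 panel
The 2025 panel wins overall and in every proposal group — no reversal.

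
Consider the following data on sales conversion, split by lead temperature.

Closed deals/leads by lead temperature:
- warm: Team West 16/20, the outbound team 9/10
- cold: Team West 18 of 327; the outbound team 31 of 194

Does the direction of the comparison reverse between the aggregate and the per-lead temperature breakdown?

Warm: Team West 16/20 = 80.0%, the outbound team 9/10 = 90.0% → the outbound team
Cold: Team West 18/327 = 5.5%, the outbound team 31/194 = 16.0% → the outbound team
Overall: Team West 34/347 = 9.8%, the outbound team 40/204 = 19.6% → the outbound team
The outbound team wins overall and in every lead group — no reversal.

No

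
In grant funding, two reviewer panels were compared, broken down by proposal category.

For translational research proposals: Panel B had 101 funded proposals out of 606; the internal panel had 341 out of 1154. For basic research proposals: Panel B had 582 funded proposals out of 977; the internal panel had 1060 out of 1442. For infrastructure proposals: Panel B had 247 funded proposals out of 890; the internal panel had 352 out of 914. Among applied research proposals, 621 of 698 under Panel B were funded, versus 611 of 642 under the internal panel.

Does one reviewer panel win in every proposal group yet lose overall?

Translational research: Panel B 101/606 = 16.7%, the internal panel 341/1154 = 29.5% → the internal panel
Basic research: Panel B 582/977 = 59.6%, the internal panel 1060/1442 = 73.5% → the internal panel
Infrastructure: Panel B 247/890 = 27.8%, the internal panel 352/914 = 38.5% → the internal panel
Applied research: Panel B 621/698 = 89.0%, the internal panel 611/642 = 95.2% → the internal panel
Overall: Panel B 1551/3171 = 48.9%, the internal panel 2364/4152 = 56.9% → the internal panel
The internal panel wins overall and in every proposal group — no reversal.

No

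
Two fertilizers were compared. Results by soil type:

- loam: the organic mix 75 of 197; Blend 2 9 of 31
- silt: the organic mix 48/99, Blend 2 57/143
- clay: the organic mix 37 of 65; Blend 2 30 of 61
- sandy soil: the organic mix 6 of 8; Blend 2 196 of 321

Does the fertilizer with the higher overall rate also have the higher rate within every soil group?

No

Loam: the organic mix 75/197 = 38.1%, Blend 2 9/31 = 29.0% → the organic mix
Silt: the organic mix 48/99 = 48.5%, Blend 2 57/143 = 39.9% → the organic mix
Clay: the organic mix 37/65 = 56.9%, Blend 2 30/61 = 49.2% → the organic mix
Sandy soil: the organic mix 6/8 = 75.0%, Blend 2 196/321 = 61.1% → the organic mix
Overall: the organic mix 166/369 = 45.0%, Blend 2 292/556 = 52.5% → Blend 2
The organic mix wins each soil group but Blend 2 wins overall — the comparison reverses. The organic mix's plots skew toward loam, which has a lower base rate.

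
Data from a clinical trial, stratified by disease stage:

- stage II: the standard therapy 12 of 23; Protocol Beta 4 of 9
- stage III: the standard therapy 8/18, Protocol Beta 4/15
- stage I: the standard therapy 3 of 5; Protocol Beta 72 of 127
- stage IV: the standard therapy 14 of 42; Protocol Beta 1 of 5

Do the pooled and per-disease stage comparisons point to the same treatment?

No

Stage II: the standard therapy 12/23 = 52.2%, Protocol Beta 4/9 = 44.4% → the standard therapy
Stage III: the standard therapy 8/18 = 44.4%, Protocol Beta 4/15 = 26.7% → the standard therapy
Stage I: the standard therapy 3/5 = 60.0%, Protocol Beta 72/127 = 56.7% → the standard therapy
Stage IV: the standard therapy 14/42 = 33.3%, Protocol Beta 1/5 = 20.0% → the standard therapy
Overall: the standard therapy 37/88 = 42.0%, Protocol Beta 81/156 = 51.9% → Protocol Beta
The standard therapy wins each disease group but Protocol Beta wins overall — the comparison reverses. The standard therapy's patients skew toward stage IV, which has a lower base rate.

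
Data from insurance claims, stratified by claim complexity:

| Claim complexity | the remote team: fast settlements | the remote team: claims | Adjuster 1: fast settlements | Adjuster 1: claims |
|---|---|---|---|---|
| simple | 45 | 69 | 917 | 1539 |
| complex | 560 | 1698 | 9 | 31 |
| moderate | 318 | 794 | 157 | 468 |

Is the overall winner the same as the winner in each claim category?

No

Simple: the remote team 45/69 = 65.2%, Adjuster 1 917/1539 = 59.6% → the remote team
Complex: the remote team 560/1698 = 33.0%, Adjuster 1 9/31 = 29.0% → the remote team
Moderate: the remote team 318/794 = 40.1%, Adjuster 1 157/468 = 33.5% → the remote team
Overall: the remote team 923/2561 = 36.0%, Adjuster 1 1083/2038 = 53.1% → Adjuster 1
The remote team wins each claim group but Adjuster 1 wins overall — the comparison reverses. The remote team's claims skew toward complex, which has a lower base rate.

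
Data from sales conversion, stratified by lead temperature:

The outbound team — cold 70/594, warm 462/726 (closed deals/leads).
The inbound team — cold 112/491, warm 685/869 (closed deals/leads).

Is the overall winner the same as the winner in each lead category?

Yes

Cold: the outbound team 70/594 = 11.8%, the inbound team 112/491 = 22.8% → the inbound team
Warm: the outbound team 462/726 = 63.6%, the inbound team 685/869 = 78.8% → the inbound team
Overall: the outbound team 532/1320 = 40.3%, the inbound team 797/1360 = 58.6% → the inbound team
The inbound team wins overall and in every lead group — no reversal.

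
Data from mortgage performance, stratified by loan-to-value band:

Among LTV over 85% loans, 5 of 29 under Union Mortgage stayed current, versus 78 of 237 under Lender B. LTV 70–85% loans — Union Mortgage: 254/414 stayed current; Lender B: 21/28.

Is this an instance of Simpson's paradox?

LTV over 85%: Union Mortgage 5/29 = 17.2%, Lender B 78/237 = 32.9% → Lender B
LTV 70–85%: Union Mortgage 254/414 = 61.4%, Lender B 21/28 = 75.0% → Lender B
Overall: Union Mortgage 259/443 = 58.5%, Lender B 99/265 = 37.4% → Union Mortgage
Lender B wins each loan-to-value group but Union Mortgage wins overall — the comparison reverses. Lender B's loans skew toward LTV over 85%, which has a lower base rate.

Yes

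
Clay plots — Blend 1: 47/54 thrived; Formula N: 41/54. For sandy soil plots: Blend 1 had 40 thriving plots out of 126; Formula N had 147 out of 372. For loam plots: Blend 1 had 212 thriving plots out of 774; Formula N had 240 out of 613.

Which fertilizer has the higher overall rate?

Clay: Blend 1 47/54 = 87.0%, Formula N 41/54 = 75.9% → Blend 1
Sandy soil: Blend 1 40/126 = 31.7%, Formula N 147/372 = 39.5% → Formula N
Loam: Blend 1 212/774 = 27.4%, Formula N 240/613 = 39.2% → Formula N
Overall: Blend 1 299/954 = 31.3%, Formula N 428/1039 = 41.2% → Formula N
(Neither sweeps every soil group, but Formula N has the higher pooled rate.)

Formula N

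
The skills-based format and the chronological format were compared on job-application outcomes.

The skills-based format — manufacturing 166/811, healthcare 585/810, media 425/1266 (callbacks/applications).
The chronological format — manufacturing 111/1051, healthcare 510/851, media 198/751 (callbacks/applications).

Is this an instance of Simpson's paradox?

No

Manufacturing: the skills-based format 166/811 = 20.5%, the chronological format 111/1051 = 10.6% → the skills-based format
Healthcare: the skills-based format 585/810 = 72.2%, the chronological format 510/851 = 59.9% → the skills-based format
Media: the skills-based format 425/1266 = 33.6%, the chronological format 198/751 = 26.4% → the skills-based format
Overall: the skills-based format 1176/2887 = 40.7%, the chronological format 819/2653 = 30.9% → the skills-based format
The skills-based format wins overall and in every industry group — no reversal.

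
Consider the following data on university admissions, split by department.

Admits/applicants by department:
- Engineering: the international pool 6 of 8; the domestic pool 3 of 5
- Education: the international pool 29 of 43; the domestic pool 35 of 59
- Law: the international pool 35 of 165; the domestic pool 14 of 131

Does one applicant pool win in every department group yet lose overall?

No

Engineering: the international pool 6/8 = 75.0%, the domestic pool 3/5 = 60.0% → the international pool
Education: the international pool 29/43 = 67.4%, the domestic pool 35/59 = 59.3% → the international pool
Law: the international pool 35/165 = 21.2%, the domestic pool 14/131 = 10.7% → the international pool
Overall: the international pool 70/216 = 32.4%, the domestic pool 52/195 = 26.7% → the international pool
The international pool wins overall and in every department group — no reversal.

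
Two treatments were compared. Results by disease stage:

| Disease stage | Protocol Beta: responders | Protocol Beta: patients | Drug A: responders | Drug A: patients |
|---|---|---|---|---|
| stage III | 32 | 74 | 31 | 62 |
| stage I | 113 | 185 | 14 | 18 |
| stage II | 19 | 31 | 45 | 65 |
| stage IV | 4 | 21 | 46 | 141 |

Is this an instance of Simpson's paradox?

Stage III: Protocol Beta 32/74 = 43.2%, Drug A 31/62 = 50.0% → Drug A
Stage I: Protocol Beta 113/185 = 61.1%, Drug A 14/18 = 77.8% → Drug A
Stage II: Protocol Beta 19/31 = 61.3%, Drug A 45/65 = 69.2% → Drug A
Stage IV: Protocol Beta 4/21 = 19.0%, Drug A 46/141 = 32.6% → Drug A
Overall: Protocol Beta 168/311 = 54.0%, Drug A 136/286 = 47.6% → Protocol Beta
Drug A wins each disease group but Protocol Beta wins overall — the comparison reverses. Drug A's patients skew toward stage IV, which has a lower base rate.

Yes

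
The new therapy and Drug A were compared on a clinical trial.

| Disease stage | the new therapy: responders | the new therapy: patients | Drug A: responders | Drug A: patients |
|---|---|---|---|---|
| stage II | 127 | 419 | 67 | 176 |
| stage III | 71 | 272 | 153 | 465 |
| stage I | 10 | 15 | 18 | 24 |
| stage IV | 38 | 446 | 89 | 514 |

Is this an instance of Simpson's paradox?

No

Stage II: the new therapy 127/419 = 30.3%, Drug A 67/176 = 38.1% → Drug A
Stage III: the new therapy 71/272 = 26.1%, Drug A 153/465 = 32.9% → Drug A
Stage I: the new therapy 10/15 = 66.7%, Drug A 18/24 = 75.0% → Drug A
Stage IV: the new therapy 38/446 = 8.5%, Drug A 89/514 = 17.3% → Drug A
Overall: the new therapy 246/1152 = 21.4%, Drug A 327/1179 = 27.7% → Drug A
Drug A wins overall and in every disease group — no reversal.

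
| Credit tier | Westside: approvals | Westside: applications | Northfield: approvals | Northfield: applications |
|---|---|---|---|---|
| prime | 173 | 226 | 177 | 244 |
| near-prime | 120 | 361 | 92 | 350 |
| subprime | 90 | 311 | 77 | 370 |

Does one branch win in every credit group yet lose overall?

Prime: Westside 173/226 = 76.5%, Northfield 177/244 = 72.5% → Westside
Near-prime: Westside 120/361 = 33.2%, Northfield 92/350 = 26.3% → Westside
Subprime: Westside 90/311 = 28.9%, Northfield 77/370 = 20.8% → Westside
Overall: Westside 383/898 = 42.7%, Northfield 346/964 = 35.9% → Westside
Westside wins overall and in every credit group — no reversal.

No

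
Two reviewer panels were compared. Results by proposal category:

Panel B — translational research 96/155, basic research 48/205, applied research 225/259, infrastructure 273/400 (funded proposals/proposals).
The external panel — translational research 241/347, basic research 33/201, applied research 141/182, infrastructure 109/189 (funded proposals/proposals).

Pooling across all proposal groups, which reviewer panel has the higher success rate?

Panel B

Translational research: Panel B 96/155 = 61.9%, the external panel 241/347 = 69.5% → the external panel
Basic research: Panel B 48/205 = 23.4%, the external panel 33/201 = 16.4% → Panel B
Applied research: Panel B 225/259 = 86.9%, the external panel 141/182 = 77.5% → Panel B
Infrastructure: Panel B 273/400 = 68.2%, the external panel 109/189 = 57.7% → Panel B
Overall: Panel B 642/1019 = 63.0%, the external panel 524/919 = 57.0% → Panel B
(Neither sweeps every proposal group, but Panel B has the higher pooled rate.)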